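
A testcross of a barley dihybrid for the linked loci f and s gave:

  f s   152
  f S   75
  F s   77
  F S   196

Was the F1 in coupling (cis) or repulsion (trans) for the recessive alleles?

cis

The two most frequent classes are F S (196) and f s (152); these are the parental (non-recombinant) types.
So the F1 carried F S on one chromosome and f s on the other — the recessive alleles are on the same chromosome (cis / coupling).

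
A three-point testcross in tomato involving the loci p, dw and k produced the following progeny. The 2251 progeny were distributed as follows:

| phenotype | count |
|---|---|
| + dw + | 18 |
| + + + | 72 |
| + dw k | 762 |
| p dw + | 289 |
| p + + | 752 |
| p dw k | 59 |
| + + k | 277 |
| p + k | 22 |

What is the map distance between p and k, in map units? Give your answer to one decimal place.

7.6 map units

The two most frequent reciprocal classes, p + + and + dw k, are the parental types, so the F1 was p + + / + dw k.
The two rarest classes, p + k and + dw +, are the double crossovers. Comparing them with the parentals, only the k allele has switched, so k is the middle locus and the order is dw – k – p.
Crossovers in the k–p interval produce the single-crossover classes + + + and p dw k (72 + 59 = 131) plus the double crossovers (40).
RF(k–p) = (131 + 40) / 2251 = 171/2251 = 0.0760 → 7.6 map units.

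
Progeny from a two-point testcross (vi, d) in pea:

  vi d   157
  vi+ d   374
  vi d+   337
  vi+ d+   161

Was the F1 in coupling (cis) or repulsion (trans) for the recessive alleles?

trans

The two most frequent classes are vi+ d (374) and vi d+ (337); these are the parental (non-recombinant) types.
So the F1 carried vi+ d on one chromosome and vi d+ on the other — the recessive alleles are on opposite chromosomes (trans / repulsion).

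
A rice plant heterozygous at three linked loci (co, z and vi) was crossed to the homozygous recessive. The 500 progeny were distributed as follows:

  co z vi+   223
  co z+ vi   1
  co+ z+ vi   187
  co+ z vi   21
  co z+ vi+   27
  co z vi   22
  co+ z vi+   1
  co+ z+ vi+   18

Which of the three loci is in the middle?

The two most frequent reciprocal classes, co+ z+ vi and co z vi+, are the parental types, so the F1 was co+ z+ vi / co z vi+.
The two rarest classes, co z+ vi and co+ z vi+, are the double crossovers. Comparing them with the parentals, only the co allele has switched, so co is the middle locus and the order is vi – co – z.

co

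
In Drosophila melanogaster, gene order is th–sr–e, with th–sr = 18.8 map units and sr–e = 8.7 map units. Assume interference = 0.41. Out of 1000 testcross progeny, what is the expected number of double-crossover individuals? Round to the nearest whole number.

10

Map distances give recombination frequencies of 0.188 and 0.087 for the two intervals.
With interference 0.41 (so coincidence = 0.59), expected double-crossover frequency = 0.188 × 0.087 × 0.59 = 0.00965.
Expected number = 0.00965 × 1000 = 9.65 ≈ 10.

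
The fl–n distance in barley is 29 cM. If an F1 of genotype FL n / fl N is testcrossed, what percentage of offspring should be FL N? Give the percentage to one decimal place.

14.5%

A map distance of 29 cM corresponds to a recombination frequency of 0.290.
The F1 is FL n / fl N, so FL N is a recombinant gamete class with expected frequency r/2 = 0.290/2 = 0.1450.
That is 0.1450 = 14.5% of the progeny.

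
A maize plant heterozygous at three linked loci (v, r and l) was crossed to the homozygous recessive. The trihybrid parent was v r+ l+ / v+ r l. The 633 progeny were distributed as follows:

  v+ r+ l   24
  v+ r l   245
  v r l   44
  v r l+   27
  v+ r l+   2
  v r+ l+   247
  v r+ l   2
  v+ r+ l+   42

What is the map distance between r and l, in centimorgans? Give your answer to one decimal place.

The two rarest classes, v r+ l and v+ r l+, are the double crossovers. Comparing them with the parentals, only the l allele has switched, so l is the middle locus and the order is r – l – v.
Crossovers in the r–l interval produce the single-crossover classes v r l+ and v+ r+ l (27 + 24 = 51) plus the double crossovers (4).
RF(r–l) = (51 + 4) / 633 = 55/633 = 0.0869 → 8.7 centimorgans.

8.7 centimorgans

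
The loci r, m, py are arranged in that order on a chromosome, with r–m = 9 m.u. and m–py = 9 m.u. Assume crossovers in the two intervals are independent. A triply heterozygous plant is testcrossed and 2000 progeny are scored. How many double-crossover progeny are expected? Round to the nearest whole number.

16

Map distances give recombination frequencies of 0.090 and 0.090 for the two intervals.
With no interference, expected double-crossover frequency = 0.090 × 0.090 = 0.00810.
Expected number = 0.00810 × 2000 = 16.20 ≈ 16.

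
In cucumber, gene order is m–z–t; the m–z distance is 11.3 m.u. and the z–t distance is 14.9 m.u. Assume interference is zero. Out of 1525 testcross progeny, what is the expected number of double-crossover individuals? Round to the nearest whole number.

Map distances give recombination frequencies of 0.113 and 0.149 for the two intervals.
With no interference, expected double-crossover frequency = 0.113 × 0.149 = 0.01684.
Expected number = 0.01684 × 1525 = 25.68 ≈ 26.

26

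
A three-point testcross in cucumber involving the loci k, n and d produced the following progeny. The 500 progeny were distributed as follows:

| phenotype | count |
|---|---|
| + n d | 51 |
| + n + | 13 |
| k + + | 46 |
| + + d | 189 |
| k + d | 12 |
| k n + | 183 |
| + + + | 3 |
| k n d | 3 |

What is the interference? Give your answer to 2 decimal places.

0.06

The two most frequent reciprocal classes, + + d and k n +, are the parental types, so the F1 was + + d / k n +.
The two rarest classes, + + + and k n d, are the double crossovers. Comparing them with the parentals, only the d allele has switched, so d is the middle locus and the order is k – d – n.
k–d: (25 + 6)/500 = 0.0620; d–n: (97 + 6)/500 = 0.2060.
Expected DCO frequency = 0.0620 × 0.2060 ≈ 0.01277; observed = 6/500 ≈ 0.01200.
Coefficient of coincidence = 0.01200/0.01277 ≈ 0.94; interference = 1 − 0.94 = 0.06.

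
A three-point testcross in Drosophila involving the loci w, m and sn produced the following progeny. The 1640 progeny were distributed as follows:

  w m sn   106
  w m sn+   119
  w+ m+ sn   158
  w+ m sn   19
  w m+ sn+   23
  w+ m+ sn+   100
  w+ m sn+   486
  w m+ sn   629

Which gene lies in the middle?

sn

The two most frequent reciprocal classes, w m+ sn and w+ m sn+, are the parental types, so the F1 was w m+ sn / w+ m sn+.
The two rarest classes, w m+ sn+ and w+ m sn, are the double crossovers. Comparing them with the parentals, only the sn allele has switched, so sn is the middle locus and the order is m – sn – w.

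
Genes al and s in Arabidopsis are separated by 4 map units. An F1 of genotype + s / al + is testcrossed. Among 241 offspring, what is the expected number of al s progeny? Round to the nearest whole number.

5

A map distance of 4 map units corresponds to a recombination frequency of 0.040.
The F1 is + s / al +, so al s is a recombinant gamete class with expected frequency r/2 = 0.040/2 = 0.0200.
Expected number = 0.0200 × 241 = 4.82 ≈ 5.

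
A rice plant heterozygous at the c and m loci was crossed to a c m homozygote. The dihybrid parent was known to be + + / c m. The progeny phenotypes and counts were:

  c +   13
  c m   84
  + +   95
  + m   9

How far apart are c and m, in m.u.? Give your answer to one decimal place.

The recombinant classes are + m and c +: 9 + 13 = 22.
Recombination frequency = 22/201 = 0.1095 ≈ 10.9%, i.e. 10.9 m.u.

10.9 m.u.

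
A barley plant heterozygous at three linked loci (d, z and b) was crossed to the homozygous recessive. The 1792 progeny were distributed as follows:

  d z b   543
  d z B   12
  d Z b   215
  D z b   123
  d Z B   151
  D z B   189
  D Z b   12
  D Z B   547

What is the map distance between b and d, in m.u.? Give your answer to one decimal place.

16.6 m.u.

The two most frequent reciprocal classes, d z b and D Z B, are the parental types, so the F1 was d z b / D Z B.
The two rarest classes, d z B and D Z b, are the double crossovers. Comparing them with the parentals, only the b allele has switched, so b is the middle locus and the order is d – b – z.
Crossovers in the d–b interval produce the single-crossover classes D z b and d Z B (123 + 151 = 274) plus the double crossovers (24).
RF(d–b) = (274 + 24) / 1792 = 298/1792 = 0.1663 → 16.6 m.u.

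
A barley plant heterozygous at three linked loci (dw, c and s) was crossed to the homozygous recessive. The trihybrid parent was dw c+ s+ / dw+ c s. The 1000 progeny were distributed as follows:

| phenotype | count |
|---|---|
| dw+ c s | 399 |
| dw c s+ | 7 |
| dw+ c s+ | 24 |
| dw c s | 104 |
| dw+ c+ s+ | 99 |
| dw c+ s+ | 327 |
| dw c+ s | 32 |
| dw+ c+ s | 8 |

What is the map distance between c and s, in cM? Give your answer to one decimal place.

7.1 cM

The two rarest classes, dw c s+ and dw+ c+ s, are the double crossovers. Comparing them with the parentals, only the c allele has switched, so c is the middle locus and the order is dw – c – s.
Crossovers in the c–s interval produce the single-crossover classes dw c+ s and dw+ c s+ (32 + 24 = 56) plus the double crossovers (15).
RF(c–s) = (56 + 15) / 1000 = 71/1000 = 0.0710 → 7.1 cM.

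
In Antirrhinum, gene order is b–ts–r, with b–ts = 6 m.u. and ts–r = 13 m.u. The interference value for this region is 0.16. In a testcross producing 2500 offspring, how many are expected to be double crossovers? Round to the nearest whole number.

16

Map distances give recombination frequencies of 0.060 and 0.130 for the two intervals.
With interference 0.16 (so coincidence = 0.84), expected double-crossover frequency = 0.060 × 0.130 × 0.84 = 0.00655.
Expected number = 0.00655 × 2500 = 16.38 ≈ 16.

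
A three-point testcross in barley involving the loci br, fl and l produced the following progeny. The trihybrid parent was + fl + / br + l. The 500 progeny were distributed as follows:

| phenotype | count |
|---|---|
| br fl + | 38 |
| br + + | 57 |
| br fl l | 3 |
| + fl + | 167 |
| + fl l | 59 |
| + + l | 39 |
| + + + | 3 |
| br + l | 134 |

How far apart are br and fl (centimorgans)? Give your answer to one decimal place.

The two rarest classes, + + + and br fl l, are the double crossovers. Comparing them with the parentals, only the fl allele has switched, so fl is the middle locus and the order is l – fl – br.
Crossovers in the fl–br interval produce the single-crossover classes br fl + and + + l (38 + 39 = 77) plus the double crossovers (6).
RF(fl–br) = (77 + 6) / 500 = 83/500 = 0.1660 → 16.6 centimorgans.

16.6 centimorgans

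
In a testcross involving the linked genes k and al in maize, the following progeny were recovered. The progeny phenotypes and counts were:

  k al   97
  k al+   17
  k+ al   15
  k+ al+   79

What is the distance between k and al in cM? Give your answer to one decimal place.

15.4 cM

The two most frequent classes, k+ al+ (79) and k al (97), are the parental types, so the F1 was k+ al+ / k al.
The recombinant classes are k+ al and k al+: 15 + 17 = 32.
Recombination frequency = 32/208 = 0.1538 ≈ 15.4%, i.e. 15.4 cM.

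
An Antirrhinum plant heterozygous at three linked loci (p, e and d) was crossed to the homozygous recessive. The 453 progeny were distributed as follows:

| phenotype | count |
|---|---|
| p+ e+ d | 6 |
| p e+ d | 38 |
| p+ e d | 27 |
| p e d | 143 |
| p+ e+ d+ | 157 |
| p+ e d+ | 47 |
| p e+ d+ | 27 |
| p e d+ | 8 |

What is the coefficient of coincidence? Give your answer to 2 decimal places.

0.94

The two most frequent reciprocal classes, p+ e+ d+ and p e d, are the parental types, so the F1 was p+ e+ d+ / p e d.
The two rarest classes, p+ e+ d and p e d+, are the double crossovers. Comparing them with the parentals, only the d allele has switched, so d is the middle locus and the order is p – d – e.
p–d: (54 + 14)/453 = 0.1501; d–e: (85 + 14)/453 = 0.2185.
Expected DCO frequency = 0.1501 × 0.2185 ≈ 0.03280; observed = 14/453 ≈ 0.03091.
Coefficient of coincidence = 0.03091/0.03280 ≈ 0.94.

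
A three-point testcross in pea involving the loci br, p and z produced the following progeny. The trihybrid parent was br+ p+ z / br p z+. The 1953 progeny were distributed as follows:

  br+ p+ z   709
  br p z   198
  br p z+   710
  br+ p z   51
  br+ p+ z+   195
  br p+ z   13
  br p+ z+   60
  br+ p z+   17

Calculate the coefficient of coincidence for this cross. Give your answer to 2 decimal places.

The two rarest classes, br p+ z and br+ p z+, are the double crossovers. Comparing them with the parentals, only the br allele has switched, so br is the middle locus and the order is p – br – z.
p–br: (111 + 30)/1953 = 0.0722; br–z: (393 + 30)/1953 = 0.2166.
Expected DCO frequency = 0.0722 × 0.2166 ≈ 0.01564; observed = 30/1953 ≈ 0.01536.
Coefficient of coincidence = 0.01536/0.01564 ≈ 0.98.

0.98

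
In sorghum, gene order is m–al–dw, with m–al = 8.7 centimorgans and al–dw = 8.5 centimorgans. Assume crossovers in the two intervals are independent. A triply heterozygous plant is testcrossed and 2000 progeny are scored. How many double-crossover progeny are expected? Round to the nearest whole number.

15

Map distances give recombination frequencies of 0.087 and 0.085 for the two intervals.
With no interference, expected double-crossover frequency = 0.087 × 0.085 = 0.00739.
Expected number = 0.00739 × 2000 = 14.79 ≈ 15.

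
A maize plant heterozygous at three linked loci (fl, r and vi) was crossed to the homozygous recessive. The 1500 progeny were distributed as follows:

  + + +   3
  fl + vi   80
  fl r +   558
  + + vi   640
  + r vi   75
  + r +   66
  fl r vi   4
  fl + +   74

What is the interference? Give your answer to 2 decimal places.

The two most frequent reciprocal classes, + + vi and fl r +, are the parental types, so the F1 was + + vi / fl r +.
The two rarest classes, + + + and fl r vi, are the double crossovers. Comparing them with the parentals, only the vi allele has switched, so vi is the middle locus and the order is fl – vi – r.
fl–vi: (146 + 7)/1500 = 0.1020; vi–r: (149 + 7)/1500 = 0.1040.
Expected DCO frequency = 0.1020 × 0.1040 ≈ 0.01061; observed = 7/1500 ≈ 0.00467.
Coefficient of coincidence = 0.00467/0.01061 ≈ 0.44; interference = 1 − 0.44 = 0.56.

0.56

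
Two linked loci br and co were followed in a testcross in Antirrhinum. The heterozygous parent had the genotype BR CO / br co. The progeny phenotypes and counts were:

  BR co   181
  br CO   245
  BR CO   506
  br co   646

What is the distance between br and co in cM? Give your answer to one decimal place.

27.0 cM

The recombinant classes are BR co and br CO: 181 + 245 = 426.
Recombination frequency = 426/1578 = 0.2700 ≈ 27.0%, i.e. 27.0 cM.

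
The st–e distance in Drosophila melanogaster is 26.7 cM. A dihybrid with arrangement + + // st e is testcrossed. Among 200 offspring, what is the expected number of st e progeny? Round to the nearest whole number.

73

A map distance of 26.7 cM corresponds to a recombination frequency of 0.267.
The F1 is + + / st e, so st e is a parental gamete class with expected frequency (1 − r)/2 = 0.733/2 = 0.3665.
Expected number = 0.3665 × 200 = 73.30 ≈ 73.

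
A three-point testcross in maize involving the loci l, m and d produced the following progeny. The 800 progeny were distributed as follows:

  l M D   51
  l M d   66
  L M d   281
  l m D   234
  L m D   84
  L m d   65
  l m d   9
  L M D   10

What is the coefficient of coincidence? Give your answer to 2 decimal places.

0.67

The two most frequent reciprocal classes, L M d and l m D, are the parental types, so the F1 was L M d / l m D.
The two rarest classes, L M D and l m d, are the double crossovers. Comparing them with the parentals, only the d allele has switched, so d is the middle locus and the order is m – d – l.
m–d: (116 + 19)/800 = 0.1688; d–l: (150 + 19)/800 = 0.2112.
Expected DCO frequency = 0.1688 × 0.2112 ≈ 0.03565; observed = 19/800 ≈ 0.02375.
Coefficient of coincidence = 0.02375/0.03565 ≈ 0.67.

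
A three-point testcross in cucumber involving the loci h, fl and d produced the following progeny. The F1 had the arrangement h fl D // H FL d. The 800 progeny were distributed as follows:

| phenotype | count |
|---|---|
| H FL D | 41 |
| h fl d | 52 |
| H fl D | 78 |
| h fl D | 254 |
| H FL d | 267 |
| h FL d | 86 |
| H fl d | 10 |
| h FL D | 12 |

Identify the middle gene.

The two rarest classes, h FL D and H fl d, are the double crossovers. Comparing them with the parentals, only the fl allele has switched, so fl is the middle locus and the order is d – fl – h.

fl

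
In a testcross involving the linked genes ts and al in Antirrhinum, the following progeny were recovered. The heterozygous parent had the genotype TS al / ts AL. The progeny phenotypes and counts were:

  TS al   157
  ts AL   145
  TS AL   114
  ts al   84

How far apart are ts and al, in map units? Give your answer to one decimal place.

The recombinant classes are TS AL and ts al: 114 + 84 = 198.
Recombination frequency = 198/500 = 0.3960 ≈ 39.6%, i.e. 39.6 map units.

39.6 map units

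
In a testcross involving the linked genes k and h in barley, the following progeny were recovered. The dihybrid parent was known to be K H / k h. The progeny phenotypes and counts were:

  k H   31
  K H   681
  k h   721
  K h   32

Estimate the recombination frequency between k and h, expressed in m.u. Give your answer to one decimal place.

The recombinant classes are K h and k H: 32 + 31 = 63.
Recombination frequency = 63/1465 = 0.0430 ≈ 4.3%, i.e. 4.3 m.u.

4.3 m.u.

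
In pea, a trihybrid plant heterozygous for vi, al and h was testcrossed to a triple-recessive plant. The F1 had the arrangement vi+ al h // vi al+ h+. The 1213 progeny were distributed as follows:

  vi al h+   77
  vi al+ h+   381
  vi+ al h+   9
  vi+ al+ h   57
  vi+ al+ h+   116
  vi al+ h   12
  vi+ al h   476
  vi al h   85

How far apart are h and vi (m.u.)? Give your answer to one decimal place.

18.3 m.u.

The two rarest classes, vi+ al h+ and vi al+ h, are the double crossovers. Comparing them with the parentals, only the h allele has switched, so h is the middle locus and the order is vi – h – al.
Crossovers in the vi–h interval produce the single-crossover classes vi al h and vi+ al+ h+ (85 + 116 = 201) plus the double crossovers (21).
RF(vi–h) = (201 + 21) / 1213 = 222/1213 = 0.1830 → 18.3 m.u.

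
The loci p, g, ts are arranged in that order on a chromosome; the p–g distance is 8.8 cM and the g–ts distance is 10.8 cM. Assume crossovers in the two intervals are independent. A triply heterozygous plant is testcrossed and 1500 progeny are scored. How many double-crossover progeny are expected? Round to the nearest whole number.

14

Map distances give recombination frequencies of 0.088 and 0.108 for the two intervals.
With no interference, expected double-crossover frequency = 0.088 × 0.108 = 0.00950.
Expected number = 0.00950 × 1500 = 14.26 ≈ 14.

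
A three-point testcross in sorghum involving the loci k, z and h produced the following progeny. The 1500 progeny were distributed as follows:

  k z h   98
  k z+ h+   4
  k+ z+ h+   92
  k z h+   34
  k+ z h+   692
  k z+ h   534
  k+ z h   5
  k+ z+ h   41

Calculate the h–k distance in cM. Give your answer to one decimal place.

The two most frequent reciprocal classes, k+ z h+ and k z+ h, are the parental types, so the F1 was k+ z h+ / k z+ h.
The two rarest classes, k+ z h and k z+ h+, are the double crossovers. Comparing them with the parentals, only the h allele has switched, so h is the middle locus and the order is k – h – z.
Crossovers in the k–h interval produce the single-crossover classes k z h+ and k+ z+ h (34 + 41 = 75) plus the double crossovers (9).
RF(k–h) = (75 + 9) / 1500 = 84/1500 = 0.0560 → 5.6 cM.

5.6 cM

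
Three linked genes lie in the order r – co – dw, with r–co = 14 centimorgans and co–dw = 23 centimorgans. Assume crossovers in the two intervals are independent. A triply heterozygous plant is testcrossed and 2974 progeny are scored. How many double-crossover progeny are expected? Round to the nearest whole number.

96

Map distances give recombination frequencies of 0.140 and 0.230 for the two intervals.
With no interference, expected double-crossover frequency = 0.140 × 0.230 = 0.03220.
Expected number = 0.03220 × 2974 = 95.76 ≈ 96.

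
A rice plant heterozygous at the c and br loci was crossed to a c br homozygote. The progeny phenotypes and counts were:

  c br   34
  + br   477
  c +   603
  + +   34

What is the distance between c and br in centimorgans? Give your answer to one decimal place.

The two most frequent classes, + br (477) and c + (603), are the parental types, so the F1 was + br / c +.
The recombinant classes are + + and c br: 34 + 34 = 68.
Recombination frequency = 68/1148 = 0.0592 ≈ 5.9%, i.e. 5.9 centimorgans.

5.9 centimorgans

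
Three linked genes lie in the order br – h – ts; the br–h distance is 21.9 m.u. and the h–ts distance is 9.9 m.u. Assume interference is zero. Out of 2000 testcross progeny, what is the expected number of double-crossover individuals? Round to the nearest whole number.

43

Map distances give recombination frequencies of 0.219 and 0.099 for the two intervals.
With no interference, expected double-crossover frequency = 0.219 × 0.099 = 0.02168.
Expected number = 0.02168 × 2000 = 43.36 ≈ 43.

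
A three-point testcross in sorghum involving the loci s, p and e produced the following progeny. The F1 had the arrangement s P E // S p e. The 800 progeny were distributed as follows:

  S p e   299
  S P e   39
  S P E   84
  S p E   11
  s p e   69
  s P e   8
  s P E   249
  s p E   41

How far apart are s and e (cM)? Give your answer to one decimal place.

21.5 cM

The two rarest classes, s P e and S p E, are the double crossovers. Comparing them with the parentals, only the e allele has switched, so e is the middle locus and the order is p – e – s.
Crossovers in the e–s interval produce the single-crossover classes S P E and s p e (84 + 69 = 153) plus the double crossovers (19).
RF(e–s) = (153 + 19) / 800 = 172/800 = 0.2150 → 21.5 cM.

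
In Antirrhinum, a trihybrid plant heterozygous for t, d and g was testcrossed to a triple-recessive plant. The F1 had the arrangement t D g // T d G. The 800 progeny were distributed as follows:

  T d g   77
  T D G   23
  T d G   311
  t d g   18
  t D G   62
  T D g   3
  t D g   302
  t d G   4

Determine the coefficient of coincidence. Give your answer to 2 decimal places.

The two rarest classes, T D g and t d G, are the double crossovers. Comparing them with the parentals, only the t allele has switched, so t is the middle locus and the order is d – t – g.
d–t: (41 + 7)/800 = 0.0600; t–g: (139 + 7)/800 = 0.1825.
Expected DCO frequency = 0.0600 × 0.1825 ≈ 0.01095; observed = 7/800 ≈ 0.00875.
Coefficient of coincidence = 0.00875/0.01095 ≈ 0.80.

0.80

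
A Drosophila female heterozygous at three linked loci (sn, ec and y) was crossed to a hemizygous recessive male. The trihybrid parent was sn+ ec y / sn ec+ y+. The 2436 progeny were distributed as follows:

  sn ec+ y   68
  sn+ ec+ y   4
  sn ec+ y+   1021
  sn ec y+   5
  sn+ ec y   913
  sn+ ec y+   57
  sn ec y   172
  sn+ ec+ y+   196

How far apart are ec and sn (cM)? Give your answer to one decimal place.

15.5 cM

The two rarest classes, sn+ ec+ y and sn ec y+, are the double crossovers. Comparing them with the parentals, only the ec allele has switched, so ec is the middle locus and the order is y – ec – sn.
Crossovers in the ec–sn interval produce the single-crossover classes sn ec y and sn+ ec+ y+ (172 + 196 = 368) plus the double crossovers (9).
RF(ec–sn) = (368 + 9) / 2436 = 377/2436 = 0.1548 → 15.5 cM.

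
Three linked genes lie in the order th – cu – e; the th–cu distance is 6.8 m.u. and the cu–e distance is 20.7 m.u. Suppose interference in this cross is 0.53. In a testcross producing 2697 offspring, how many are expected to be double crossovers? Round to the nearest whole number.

18

Map distances give recombination frequencies of 0.068 and 0.207 for the two intervals.
With interference 0.53 (so coincidence = 0.47), expected double-crossover frequency = 0.068 × 0.207 × 0.47 = 0.00662.
Expected number = 0.00662 × 2697 = 17.84 ≈ 18.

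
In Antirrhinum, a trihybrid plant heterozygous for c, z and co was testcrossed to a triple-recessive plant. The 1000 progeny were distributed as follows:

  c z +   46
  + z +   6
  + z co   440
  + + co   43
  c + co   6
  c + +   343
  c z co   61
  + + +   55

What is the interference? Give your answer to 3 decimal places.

The two most frequent reciprocal classes, + z co and c + +, are the parental types, so the F1 was + z co / c + +.
The two rarest classes, + z + and c + co, are the double crossovers. Comparing them with the parentals, only the co allele has switched, so co is the middle locus and the order is z – co – c.
z–co: (89 + 12)/1000 = 0.1010; co–c: (116 + 12)/1000 = 0.1280.
Expected DCO frequency = 0.1010 × 0.1280 ≈ 0.01293; observed = 12/1000 ≈ 0.01200.
Coefficient of coincidence = 0.01200/0.01293 ≈ 0.928; interference = 1 − 0.928 = 0.072.

0.072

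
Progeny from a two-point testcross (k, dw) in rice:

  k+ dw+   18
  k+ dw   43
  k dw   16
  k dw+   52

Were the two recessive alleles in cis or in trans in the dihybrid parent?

trans

The two most frequent classes are k+ dw (43) and k dw+ (52); these are the parental (non-recombinant) types.
So the F1 carried k+ dw on one chromosome and k dw+ on the other — the recessive alleles are on opposite chromosomes (trans / repulsion).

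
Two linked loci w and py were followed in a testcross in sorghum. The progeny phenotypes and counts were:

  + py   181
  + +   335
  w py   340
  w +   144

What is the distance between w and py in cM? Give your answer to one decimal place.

The two most frequent classes, + + (335) and w py (340), are the parental types, so the F1 was + + / w py.
The recombinant classes are + py and w +: 181 + 144 = 325.
Recombination frequency = 325/1000 = 0.3250 ≈ 32.5%, i.e. 32.5 cM.

32.5 cM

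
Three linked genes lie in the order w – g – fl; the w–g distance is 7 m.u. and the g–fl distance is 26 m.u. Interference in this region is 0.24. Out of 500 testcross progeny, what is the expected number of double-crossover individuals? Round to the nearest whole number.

Map distances give recombination frequencies of 0.070 and 0.260 for the two intervals.
With interference 0.24 (so coincidence = 0.76), expected double-crossover frequency = 0.070 × 0.260 × 0.76 = 0.01383.
Expected number = 0.01383 × 500 = 6.92 ≈ 7.

7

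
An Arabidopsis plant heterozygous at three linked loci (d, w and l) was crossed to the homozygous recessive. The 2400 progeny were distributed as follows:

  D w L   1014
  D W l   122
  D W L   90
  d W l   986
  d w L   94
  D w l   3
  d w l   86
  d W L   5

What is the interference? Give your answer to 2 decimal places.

0.53

The two most frequent reciprocal classes, D w L and d W l, are the parental types, so the F1 was D w L / d W l.
The two rarest classes, D w l and d W L, are the double crossovers. Comparing them with the parentals, only the l allele has switched, so l is the middle locus and the order is d – l – w.
d–l: (216 + 8)/2400 = 0.0933; l–w: (176 + 8)/2400 = 0.0767.
Expected DCO frequency = 0.0933 × 0.0767 ≈ 0.00716; observed = 8/2400 ≈ 0.00333.
Coefficient of coincidence = 0.00333/0.00716 ≈ 0.47; interference = 1 − 0.47 = 0.53.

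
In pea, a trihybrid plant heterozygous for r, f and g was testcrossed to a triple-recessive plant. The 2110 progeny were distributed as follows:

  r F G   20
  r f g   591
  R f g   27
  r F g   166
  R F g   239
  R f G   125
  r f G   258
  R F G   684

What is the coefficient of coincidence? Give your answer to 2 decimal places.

0.54

The two most frequent reciprocal classes, r f g and R F G, are the parental types, so the F1 was r f g / R F G.
The two rarest classes, R f g and r F G, are the double crossovers. Comparing them with the parentals, only the r allele has switched, so r is the middle locus and the order is g – r – f.
g–r: (497 + 47)/2110 = 0.2578; r–f: (291 + 47)/2110 = 0.1602.
Expected DCO frequency = 0.2578 × 0.1602 ≈ 0.04130; observed = 47/2110 ≈ 0.02227.
Coefficient of coincidence = 0.02227/0.04130 ≈ 0.54.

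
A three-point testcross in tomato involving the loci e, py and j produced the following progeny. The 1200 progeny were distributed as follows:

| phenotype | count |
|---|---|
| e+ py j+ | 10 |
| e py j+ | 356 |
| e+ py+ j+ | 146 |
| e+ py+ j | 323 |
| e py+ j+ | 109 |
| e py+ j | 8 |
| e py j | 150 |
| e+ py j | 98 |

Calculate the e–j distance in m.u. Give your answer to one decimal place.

The two most frequent reciprocal classes, e py j+ and e+ py+ j, are the parental types, so the F1 was e py j+ / e+ py+ j.
The two rarest classes, e+ py j+ and e py+ j, are the double crossovers. Comparing them with the parentals, only the e allele has switched, so e is the middle locus and the order is j – e – py.
Crossovers in the j–e interval produce the single-crossover classes e py j and e+ py+ j+ (150 + 146 = 296) plus the double crossovers (18).
RF(j–e) = (296 + 18) / 1200 = 314/1200 = 0.2617 → 26.2 m.u.

26.2 m.u.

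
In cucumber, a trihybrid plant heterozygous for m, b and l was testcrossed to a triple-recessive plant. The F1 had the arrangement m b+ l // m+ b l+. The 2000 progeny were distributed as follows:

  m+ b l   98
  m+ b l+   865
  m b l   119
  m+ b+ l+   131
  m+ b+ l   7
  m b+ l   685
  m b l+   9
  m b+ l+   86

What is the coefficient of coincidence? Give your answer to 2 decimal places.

The two rarest classes, m+ b+ l and m b l+, are the double crossovers. Comparing them with the parentals, only the m allele has switched, so m is the middle locus and the order is b – m – l.
b–m: (250 + 16)/2000 = 0.1330; m–l: (184 + 16)/2000 = 0.1000.
Expected DCO frequency = 0.1330 × 0.1000 ≈ 0.01330; observed = 16/2000 ≈ 0.00800.
Coefficient of coincidence = 0.00800/0.01330 ≈ 0.60.

0.60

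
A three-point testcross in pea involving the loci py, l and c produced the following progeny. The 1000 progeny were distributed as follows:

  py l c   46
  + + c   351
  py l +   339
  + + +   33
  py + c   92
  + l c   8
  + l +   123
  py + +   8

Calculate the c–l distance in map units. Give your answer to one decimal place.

The two most frequent reciprocal classes, py l + and + + c, are the parental types, so the F1 was py l + / + + c.
The two rarest classes, py + + and + l c, are the double crossovers. Comparing them with the parentals, only the l allele has switched, so l is the middle locus and the order is c – l – py.
Crossovers in the c–l interval produce the single-crossover classes py l c and + + + (46 + 33 = 79) plus the double crossovers (16).
RF(c–l) = (79 + 16) / 1000 = 95/1000 = 0.0950 → 9.5 map units.

9.5 map units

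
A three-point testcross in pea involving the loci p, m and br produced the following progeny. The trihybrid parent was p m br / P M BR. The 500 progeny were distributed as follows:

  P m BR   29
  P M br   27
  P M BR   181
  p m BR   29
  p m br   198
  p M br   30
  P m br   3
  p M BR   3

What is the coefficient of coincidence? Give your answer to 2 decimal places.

0.74

The two rarest classes, P m br and p M BR, are the double crossovers. Comparing them with the parentals, only the p allele has switched, so p is the middle locus and the order is m – p – br.
m–p: (59 + 6)/500 = 0.1300; p–br: (56 + 6)/500 = 0.1240.
Expected DCO frequency = 0.1300 × 0.1240 ≈ 0.01612; observed = 6/500 ≈ 0.01200.
Coefficient of coincidence = 0.01200/0.01612 ≈ 0.74.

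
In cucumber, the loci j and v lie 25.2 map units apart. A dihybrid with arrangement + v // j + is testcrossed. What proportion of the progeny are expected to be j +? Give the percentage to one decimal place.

A map distance of 25.2 map units corresponds to a recombination frequency of 0.252.
The F1 is + v / j +, so j + is a parental gamete class with expected frequency (1 − r)/2 = 0.748/2 = 0.3740.
That is 0.3740 = 37.4% of the progeny.

37.4%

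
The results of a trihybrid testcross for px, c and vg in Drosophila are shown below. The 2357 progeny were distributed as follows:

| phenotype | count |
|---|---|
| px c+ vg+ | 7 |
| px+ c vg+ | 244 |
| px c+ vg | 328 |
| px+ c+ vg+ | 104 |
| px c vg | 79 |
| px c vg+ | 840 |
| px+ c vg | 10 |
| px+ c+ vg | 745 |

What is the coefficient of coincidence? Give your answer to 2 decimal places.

The two most frequent reciprocal classes, px+ c+ vg and px c vg+, are the parental types, so the F1 was px+ c+ vg / px c vg+.
The two rarest classes, px+ c vg and px c+ vg+, are the double crossovers. Comparing them with the parentals, only the c allele has switched, so c is the middle locus and the order is px – c – vg.
px–c: (572 + 17)/2357 = 0.2499; c–vg: (183 + 17)/2357 = 0.0849.
Expected DCO frequency = 0.2499 × 0.0849 ≈ 0.02122; observed = 17/2357 ≈ 0.00721.
Coefficient of coincidence = 0.00721/0.02122 ≈ 0.34.

0.34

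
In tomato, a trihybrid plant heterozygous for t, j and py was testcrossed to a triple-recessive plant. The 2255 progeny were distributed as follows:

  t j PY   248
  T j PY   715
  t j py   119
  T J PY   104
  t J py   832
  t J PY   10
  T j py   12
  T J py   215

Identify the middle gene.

py

The two most frequent reciprocal classes, T j PY and t J py, are the parental types, so the F1 was T j PY / t J py.
The two rarest classes, T j py and t J PY, are the double crossovers. Comparing them with the parentals, only the py allele has switched, so py is the middle locus and the order is j – py – t.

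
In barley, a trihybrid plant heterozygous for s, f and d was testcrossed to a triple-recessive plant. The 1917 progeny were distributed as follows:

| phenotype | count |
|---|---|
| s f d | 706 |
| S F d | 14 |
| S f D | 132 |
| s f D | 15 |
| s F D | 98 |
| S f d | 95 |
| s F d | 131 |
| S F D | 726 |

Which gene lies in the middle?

The two most frequent reciprocal classes, S F D and s f d, are the parental types, so the F1 was S F D / s f d.
The two rarest classes, S F d and s f D, are the double crossovers. Comparing them with the parentals, only the d allele has switched, so d is the middle locus and the order is s – d – f.

d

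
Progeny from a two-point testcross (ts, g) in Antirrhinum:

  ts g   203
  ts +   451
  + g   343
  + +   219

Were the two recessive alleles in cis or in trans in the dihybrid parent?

trans

The two most frequent classes are + g (343) and ts + (451); these are the parental (non-recombinant) types.
So the F1 carried + g on one chromosome and ts + on the other — the recessive alleles are on opposite chromosomes (trans / repulsion).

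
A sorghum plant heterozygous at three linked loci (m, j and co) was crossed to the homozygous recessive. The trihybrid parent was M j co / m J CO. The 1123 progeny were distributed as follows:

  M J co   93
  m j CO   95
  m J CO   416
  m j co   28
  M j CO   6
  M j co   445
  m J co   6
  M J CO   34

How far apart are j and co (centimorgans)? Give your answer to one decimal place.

17.8 centimorgans

The two rarest classes, M j CO and m J co, are the double crossovers. Comparing them with the parentals, only the co allele has switched, so co is the middle locus and the order is j – co – m.
Crossovers in the j–co interval produce the single-crossover classes M J co and m j CO (93 + 95 = 188) plus the double crossovers (12).
RF(j–co) = (188 + 12) / 1123 = 200/1123 = 0.1781 → 17.8 centimorgans.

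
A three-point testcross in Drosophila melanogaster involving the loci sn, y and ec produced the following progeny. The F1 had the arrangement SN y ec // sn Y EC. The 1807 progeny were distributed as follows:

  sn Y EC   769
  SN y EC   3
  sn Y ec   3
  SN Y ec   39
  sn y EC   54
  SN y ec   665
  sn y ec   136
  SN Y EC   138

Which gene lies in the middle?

The two rarest classes, SN y EC and sn Y ec, are the double crossovers. Comparing them with the parentals, only the ec allele has switched, so ec is the middle locus and the order is y – ec – sn.

ec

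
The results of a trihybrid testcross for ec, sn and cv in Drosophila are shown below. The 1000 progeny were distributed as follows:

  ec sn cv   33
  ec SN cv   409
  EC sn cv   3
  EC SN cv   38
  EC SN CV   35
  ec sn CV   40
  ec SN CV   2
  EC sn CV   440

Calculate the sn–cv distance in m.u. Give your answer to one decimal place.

7.3 m.u.

The two most frequent reciprocal classes, ec SN cv and EC sn CV, are the parental types, so the F1 was ec SN cv / EC sn CV.
The two rarest classes, ec SN CV and EC sn cv, are the double crossovers. Comparing them with the parentals, only the cv allele has switched, so cv is the middle locus and the order is ec – cv – sn.
Crossovers in the cv–sn interval produce the single-crossover classes ec sn cv and EC SN CV (33 + 35 = 68) plus the double crossovers (5).
RF(cv–sn) = (68 + 5) / 1000 = 73/1000 = 0.0730 → 7.3 m.u.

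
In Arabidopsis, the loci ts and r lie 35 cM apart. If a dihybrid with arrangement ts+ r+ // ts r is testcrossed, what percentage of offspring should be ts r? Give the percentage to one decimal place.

A map distance of 35 cM corresponds to a recombination frequency of 0.350.
The F1 is ts+ r+ / ts r, so ts r is a parental gamete class with expected frequency (1 − r)/2 = 0.650/2 = 0.3250.
That is 0.3250 = 32.5% of the progeny.

32.5%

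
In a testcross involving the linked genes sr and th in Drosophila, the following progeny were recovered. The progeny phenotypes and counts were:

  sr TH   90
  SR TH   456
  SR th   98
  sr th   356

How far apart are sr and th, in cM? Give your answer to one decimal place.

18.8 cM

The two most frequent classes, SR TH (456) and sr th (356), are the parental types, so the F1 was SR TH / sr th.
The recombinant classes are SR th and sr TH: 98 + 90 = 188.
Recombination frequency = 188/1000 = 0.1880 ≈ 18.8%, i.e. 18.8 cM.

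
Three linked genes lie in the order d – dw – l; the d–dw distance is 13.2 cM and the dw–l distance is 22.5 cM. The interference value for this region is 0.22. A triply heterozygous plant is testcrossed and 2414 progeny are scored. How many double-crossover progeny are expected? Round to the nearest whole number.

Map distances give recombination frequencies of 0.132 and 0.225 for the two intervals.
With interference 0.22 (so coincidence = 0.78), expected double-crossover frequency = 0.132 × 0.225 × 0.78 = 0.02317.
Expected number = 0.02317 × 2414 = 55.92 ≈ 56.

56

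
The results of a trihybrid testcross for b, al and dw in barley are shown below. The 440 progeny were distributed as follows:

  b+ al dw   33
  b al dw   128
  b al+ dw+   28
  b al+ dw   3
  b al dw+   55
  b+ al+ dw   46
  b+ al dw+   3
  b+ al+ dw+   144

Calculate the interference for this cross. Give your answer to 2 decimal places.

0.63

The two most frequent reciprocal classes, b al dw and b+ al+ dw+, are the parental types, so the F1 was b al dw / b+ al+ dw+.
The two rarest classes, b al+ dw and b+ al dw+, are the double crossovers. Comparing them with the parentals, only the al allele has switched, so al is the middle locus and the order is b – al – dw.
b–al: (61 + 6)/440 = 0.1523; al–dw: (101 + 6)/440 = 0.2432.
Expected DCO frequency = 0.1523 × 0.2432 ≈ 0.03704; observed = 6/440 ≈ 0.01364.
Coefficient of coincidence = 0.01364/0.03704 ≈ 0.37; interference = 1 − 0.37 = 0.63.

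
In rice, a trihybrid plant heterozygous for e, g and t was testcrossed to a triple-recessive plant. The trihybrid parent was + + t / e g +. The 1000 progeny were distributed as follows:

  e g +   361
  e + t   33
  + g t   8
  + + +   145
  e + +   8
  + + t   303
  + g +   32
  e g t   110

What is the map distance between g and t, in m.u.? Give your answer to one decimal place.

The two rarest classes, + g t and e + +, are the double crossovers. Comparing them with the parentals, only the g allele has switched, so g is the middle locus and the order is e – g – t.
Crossovers in the g–t interval produce the single-crossover classes + + + and e g t (145 + 110 = 255) plus the double crossovers (16).
RF(g–t) = (255 + 16) / 1000 = 271/1000 = 0.2710 → 27.1 m.u.

27.1 m.u.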